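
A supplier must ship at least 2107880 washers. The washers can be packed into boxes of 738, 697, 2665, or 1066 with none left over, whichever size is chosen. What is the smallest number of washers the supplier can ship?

2446470

The number of washers must be a common multiple of 738, 697, 2665, and 1066, so a multiple of their LCM.
738 = 2 × 3^2 × 41
697 = 17 × 41
2665 = 5 × 13 × 41
1066 = 2 × 13 × 41
LCM(738, 697, 2665, 1066) = 2 × 3^2 × 5 × 13 × 17 × 41 = 815490.
Smallest multiple of 815490 that is ≥ 2107880: ⌈2107880/815490⌉ × 815490 = 3 × 815490 = 2446470.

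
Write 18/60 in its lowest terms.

3/10

18 = 2 × 3^2
60 = 2^2 × 3 × 5
gcd(18, 60) = 2 × 3 = 6.
Divide numerator and denominator by 6: 18/60 = 3/10.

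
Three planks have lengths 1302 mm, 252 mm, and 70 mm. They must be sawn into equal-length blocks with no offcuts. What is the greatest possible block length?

14 mm

This is the greatest common divisor of 1302, 252, and 70.
1302 = 2 × 3 × 7 × 31
252 = 2^2 × 3^2 × 7
70 = 2 × 5 × 7
gcd(1302, 252, 70) = 2 × 7 = 14.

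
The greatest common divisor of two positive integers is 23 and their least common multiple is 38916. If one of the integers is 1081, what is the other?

828

For two integers, gcd × lcm = product, so the other is (23 × 38916) / 1081 = 895068 / 1081 = 828.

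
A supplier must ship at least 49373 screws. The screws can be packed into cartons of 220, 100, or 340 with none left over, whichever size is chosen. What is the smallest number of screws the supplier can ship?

The number of screws must be a common multiple of 220, 100, and 340, so a multiple of their LCM.
220 = 2^2 × 5 × 11
100 = 2^2 × 5^2
340 = 2^2 × 5 × 17
LCM(220, 100, 340) = 2^2 × 5^2 × 11 × 17 = 18700.
Smallest multiple of 18700 that is ≥ 49373: ⌈49373/18700⌉ × 18700 = 3 × 18700 = 56100.

56100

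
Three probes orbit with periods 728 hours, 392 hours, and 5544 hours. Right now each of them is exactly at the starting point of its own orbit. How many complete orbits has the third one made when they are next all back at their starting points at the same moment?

91 orbits

They are all back at their starting positions together after one LCM of the periods.
728 = 2^3 × 7 × 13
392 = 2^3 × 7^2
5544 = 2^3 × 3^2 × 7 × 11
LCM(728, 392, 5544) = 2^3 × 3^2 × 7^2 × 11 × 13 = 504504.
Orbits for period 5544: 504504 / 5544 = 91.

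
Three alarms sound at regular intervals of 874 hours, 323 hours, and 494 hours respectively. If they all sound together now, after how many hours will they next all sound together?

193154 hours

We need the least common multiple of the intervals.
874 = 2 × 19 × 23
323 = 17 × 19
494 = 2 × 13 × 19
LCM(874, 323, 494) = 2 × 13 × 17 × 19 × 23 = 193154.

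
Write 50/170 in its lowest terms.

5/17

50 = 2 × 5^2
170 = 2 × 5 × 17
gcd(50, 170) = 2 × 5 = 10.
Divide numerator and denominator by 10: 50/170 = 5/17.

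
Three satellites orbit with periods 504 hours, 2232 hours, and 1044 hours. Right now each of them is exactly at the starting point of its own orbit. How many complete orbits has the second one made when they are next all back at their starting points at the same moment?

They are all back at their starting positions together after one LCM of the periods.
504 = 2^3 × 3^2 × 7
2232 = 2^3 × 3^2 × 31
1044 = 2^2 × 3^2 × 29
LCM(504, 2232, 1044) = 2^3 × 3^2 × 7 × 29 × 31 = 453096.
Orbits for period 2232: 453096 / 2232 = 203.

203 orbits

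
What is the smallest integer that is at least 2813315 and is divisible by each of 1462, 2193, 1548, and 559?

3078972

The integer must be a common multiple of 1462, 2193, 1548, and 559, so a multiple of their LCM.
1462 = 2 × 17 × 43
2193 = 3 × 17 × 43
1548 = 2^2 × 3^2 × 43
559 = 13 × 43
LCM(1462, 2193, 1548, 559) = 2^2 × 3^2 × 13 × 17 × 43 = 342108.
Smallest multiple of 342108 that is ≥ 2813315: ⌈2813315/342108⌉ × 342108 = 9 × 342108 = 3078972.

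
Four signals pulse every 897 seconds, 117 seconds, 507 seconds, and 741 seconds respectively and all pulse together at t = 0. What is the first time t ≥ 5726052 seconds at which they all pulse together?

Joint pulses occur at multiples of LCM(897, 117, 507, 741).
897 = 3 × 13 × 23
117 = 3^2 × 13
507 = 3 × 13^2
741 = 3 × 13 × 19
LCM(897, 117, 507, 741) = 3^2 × 13^2 × 19 × 23 = 664677.
Smallest multiple of 664677 that is ≥ 5726052: ⌈5726052/664677⌉ × 664677 = 9 × 664677 = 5982093.

5982093 seconds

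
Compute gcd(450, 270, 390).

450 = 2 × 3^2 × 5^2
270 = 2 × 3^3 × 5
390 = 2 × 3 × 5 × 13
gcd(450, 270, 390) = 2 × 3 × 5 = 30.

30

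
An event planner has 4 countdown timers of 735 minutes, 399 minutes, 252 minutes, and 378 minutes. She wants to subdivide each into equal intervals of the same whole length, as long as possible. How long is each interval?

21 minutes

The interval must divide each timer length; the longest such is the gcd.
735 = 3 × 5 × 7^2
399 = 3 × 7 × 19
252 = 2^2 × 3^2 × 7
378 = 2 × 3^3 × 7
gcd(735, 399, 252, 378) = 3 × 7 = 21.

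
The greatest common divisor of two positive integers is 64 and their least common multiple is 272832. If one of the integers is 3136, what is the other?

For two integers, gcd × lcm = product, so the other is (64 × 272832) / 3136 = 17461248 / 3136 = 5568.

5568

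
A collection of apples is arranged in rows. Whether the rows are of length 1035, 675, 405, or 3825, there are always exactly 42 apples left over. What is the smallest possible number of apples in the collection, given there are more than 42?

N − 42 must be a common multiple of 1035, 675, 405, and 3825.
1035 = 3^2 × 5 × 23
675 = 3^3 × 5^2
405 = 3^4 × 5
3825 = 3^2 × 5^2 × 17
LCM(1035, 675, 405, 3825) = 3^4 × 5^2 × 17 × 23 = 791775.
Smallest N > 42 is LCM + 42 = 791775 + 42 = 791817.

791817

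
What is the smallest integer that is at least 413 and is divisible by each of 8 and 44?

The integer must be a common multiple of 8 and 44, so a multiple of their LCM.
8 = 2^3
44 = 2^2 × 11
LCM(8, 44) = 2^3 × 11 = 88.
Smallest multiple of 88 that is ≥ 413: ⌈413/88⌉ × 88 = 5 × 88 = 440.

440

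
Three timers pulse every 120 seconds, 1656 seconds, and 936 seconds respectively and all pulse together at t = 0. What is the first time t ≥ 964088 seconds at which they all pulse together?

Joint pulses occur at multiples of LCM(120, 1656, 936).
120 = 2^3 × 3 × 5
1656 = 2^3 × 3^2 × 23
936 = 2^3 × 3^2 × 13
LCM(120, 1656, 936) = 2^3 × 3^2 × 5 × 13 × 23 = 107640.
Smallest multiple of 107640 that is ≥ 964088: ⌈964088/107640⌉ × 107640 = 9 × 107640 = 968760.

968760 seconds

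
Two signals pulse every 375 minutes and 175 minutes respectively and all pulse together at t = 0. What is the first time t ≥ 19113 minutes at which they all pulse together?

Joint pulses occur at multiples of LCM(375, 175).
375 = 3 × 5^3
175 = 5^2 × 7
LCM(375, 175) = 3 × 5^3 × 7 = 2625.
Smallest multiple of 2625 that is ≥ 19113: ⌈19113/2625⌉ × 2625 = 8 × 2625 = 21000.

21000 minutes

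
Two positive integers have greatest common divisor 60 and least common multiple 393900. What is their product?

23634000

For any two positive integers, gcd × lcm = product = 60 × 393900 = 23634000.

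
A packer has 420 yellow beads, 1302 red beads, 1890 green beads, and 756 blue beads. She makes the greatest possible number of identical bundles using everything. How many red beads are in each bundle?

Number of bundles = gcd(420, 1302, 1890, 756).
420 = 2^2 × 3 × 5 × 7
1302 = 2 × 3 × 7 × 31
1890 = 2 × 3^3 × 5 × 7
756 = 2^2 × 3^3 × 7
gcd(420, 1302, 1890, 756) = 2 × 3 × 7 = 42.
red beads per bundle = 1302 / 42 = 31.

31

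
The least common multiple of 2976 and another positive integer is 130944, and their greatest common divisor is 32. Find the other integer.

1408

gcd × lcm = product of the two integers, so the other integer is (32 × 130944) / 2976 = 1408.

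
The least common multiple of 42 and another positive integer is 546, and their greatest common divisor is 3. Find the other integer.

gcd × lcm = product of the two integers, so the other integer is (3 × 546) / 42 = 39.

39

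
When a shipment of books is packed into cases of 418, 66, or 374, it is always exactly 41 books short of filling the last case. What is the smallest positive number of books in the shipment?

Being 41 short of a full case of size k means N ≡ −41 (mod k), i.e. N + 41 is a multiple of each size.
418 = 2 × 11 × 19
66 = 2 × 3 × 11
374 = 2 × 11 × 17
LCM(418, 66, 374) = 2 × 3 × 11 × 17 × 19 = 21318.
Smallest positive N is 21318 − 41 = 21277.

21277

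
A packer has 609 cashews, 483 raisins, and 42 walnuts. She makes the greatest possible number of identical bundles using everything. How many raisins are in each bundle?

Number of bundles = gcd(609, 483, 42).
609 = 3 × 7 × 29
483 = 3 × 7 × 23
42 = 2 × 3 × 7
gcd(609, 483, 42) = 3 × 7 = 21.
raisins per bundle = 483 / 21 = 23.

23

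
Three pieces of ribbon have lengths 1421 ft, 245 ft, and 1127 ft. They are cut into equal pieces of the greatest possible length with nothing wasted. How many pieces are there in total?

Piece length = gcd(1421, 245, 1127).
1421 = 7^2 × 29
245 = 5 × 7^2
1127 = 7^2 × 23
gcd(1421, 245, 1127) = 7^2 = 49.
Total pieces = 1421/49 + 245/49 + 1127/49 = 29 + 5 + 23 = 57.

57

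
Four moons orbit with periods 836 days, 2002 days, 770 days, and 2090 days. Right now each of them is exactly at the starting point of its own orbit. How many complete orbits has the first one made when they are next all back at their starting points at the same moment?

They are all back at their starting positions together after one LCM of the periods.
836 = 2^2 × 11 × 19
2002 = 2 × 7 × 11 × 13
770 = 2 × 5 × 7 × 11
2090 = 2 × 5 × 11 × 19
LCM(836, 2002, 770, 2090) = 2^2 × 5 × 7 × 11 × 13 × 19 = 380380.
Orbits for period 836: 380380 / 836 = 455.

455 orbits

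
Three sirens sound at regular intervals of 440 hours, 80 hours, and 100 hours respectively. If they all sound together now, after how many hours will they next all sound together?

4400 hours

They coincide at every common multiple of the periods; the first is the LCM.
440 = 2^3 × 5 × 11
80 = 2^4 × 5
100 = 2^2 × 5^2
LCM(440, 80, 100) = 2^4 × 5^2 × 11 = 4400.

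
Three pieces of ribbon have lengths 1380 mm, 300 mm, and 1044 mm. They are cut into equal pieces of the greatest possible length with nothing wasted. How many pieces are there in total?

227

Piece length = gcd(1380, 300, 1044).
1380 = 2^2 × 3 × 5 × 23
300 = 2^2 × 3 × 5^2
1044 = 2^2 × 3^2 × 29
gcd(1380, 300, 1044) = 2^2 × 3 = 12.
Total pieces = 1380/12 + 300/12 + 1044/12 = 115 + 25 + 87 = 227.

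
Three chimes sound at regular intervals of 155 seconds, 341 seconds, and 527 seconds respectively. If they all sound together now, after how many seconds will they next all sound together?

They coincide at every common multiple of the periods; the first is the LCM.
155 = 5 × 31
341 = 11 × 31
527 = 17 × 31
LCM(155, 341, 527) = 5 × 11 × 17 × 31 = 28985.

28985 seconds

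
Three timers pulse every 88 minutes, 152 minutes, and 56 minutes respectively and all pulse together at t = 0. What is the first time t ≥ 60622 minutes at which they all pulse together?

70224 minutes

Joint pulses occur at multiples of LCM(88, 152, 56).
88 = 2^3 × 11
152 = 2^3 × 19
56 = 2^3 × 7
LCM(88, 152, 56) = 2^3 × 7 × 11 × 19 = 11704.
Smallest multiple of 11704 that is ≥ 60622: ⌈60622/11704⌉ × 11704 = 6 × 11704 = 70224.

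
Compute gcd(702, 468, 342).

702 = 2 × 3^3 × 13
468 = 2^2 × 3^2 × 13
342 = 2 × 3^2 × 19
gcd(702, 468, 342) = 2 × 3^2 = 18.

18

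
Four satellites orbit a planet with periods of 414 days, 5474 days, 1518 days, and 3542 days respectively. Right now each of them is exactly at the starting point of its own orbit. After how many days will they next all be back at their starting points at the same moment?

They coincide at every common multiple of the periods; the first is the LCM.
414 = 2 × 3^2 × 23
5474 = 2 × 7 × 17 × 23
1518 = 2 × 3 × 11 × 23
3542 = 2 × 7 × 11 × 23
LCM(414, 5474, 1518, 3542) = 2 × 3^2 × 7 × 11 × 17 × 23 = 541926.

541926 days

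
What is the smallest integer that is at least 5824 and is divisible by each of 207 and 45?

The integer must be a common multiple of 207 and 45, so a multiple of their LCM.
207 = 3^2 × 23
45 = 3^2 × 5
LCM(207, 45) = 3^2 × 5 × 23 = 1035.
Smallest multiple of 1035 that is ≥ 5824: ⌈5824/1035⌉ × 1035 = 6 × 1035 = 6210.

6210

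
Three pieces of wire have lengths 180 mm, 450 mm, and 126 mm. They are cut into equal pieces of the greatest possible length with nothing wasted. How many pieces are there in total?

Piece length = gcd(180, 450, 126).
180 = 2^2 × 3^2 × 5
450 = 2 × 3^2 × 5^2
126 = 2 × 3^2 × 7
gcd(180, 450, 126) = 2 × 3^2 = 18.
Total pieces = 180/18 + 450/18 + 126/18 = 10 + 25 + 7 = 42.

42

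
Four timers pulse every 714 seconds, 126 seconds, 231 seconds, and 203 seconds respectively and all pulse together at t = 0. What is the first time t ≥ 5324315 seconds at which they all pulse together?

5466384 seconds

Joint pulses occur at multiples of LCM(714, 126, 231, 203).
714 = 2 × 3 × 7 × 17
126 = 2 × 3^2 × 7
231 = 3 × 7 × 11
203 = 7 × 29
LCM(714, 126, 231, 203) = 2 × 3^2 × 7 × 11 × 17 × 29 = 683298.
Smallest multiple of 683298 that is ≥ 5324315: ⌈5324315/683298⌉ × 683298 = 8 × 683298 = 5466384.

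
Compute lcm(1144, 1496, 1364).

602888

1144 = 2^3 × 11 × 13
1496 = 2^3 × 11 × 17
1364 = 2^2 × 11 × 31
LCM(1144, 1496, 1364) = 2^3 × 11 × 13 × 17 × 31 = 602888.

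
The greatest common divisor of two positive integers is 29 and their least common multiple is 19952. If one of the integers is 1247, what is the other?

464

For two integers, gcd × lcm = product, so the other is (29 × 19952) / 1247 = 578608 / 1247 = 464.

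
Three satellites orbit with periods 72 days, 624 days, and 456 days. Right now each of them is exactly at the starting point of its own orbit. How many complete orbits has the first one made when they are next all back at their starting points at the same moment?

494 orbits

They are all back at their starting positions together after one LCM of the periods.
72 = 2^3 × 3^2
624 = 2^4 × 3 × 13
456 = 2^3 × 3 × 19
LCM(72, 624, 456) = 2^4 × 3^2 × 13 × 19 = 35568.
Orbits for period 72: 35568 / 72 = 494.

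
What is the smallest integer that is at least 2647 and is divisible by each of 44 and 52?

The integer must be a common multiple of 44 and 52, so a multiple of their LCM.
44 = 2^2 × 11
52 = 2^2 × 13
LCM(44, 52) = 2^2 × 11 × 13 = 572.
Smallest multiple of 572 that is ≥ 2647: ⌈2647/572⌉ × 572 = 5 × 572 = 2860.

2860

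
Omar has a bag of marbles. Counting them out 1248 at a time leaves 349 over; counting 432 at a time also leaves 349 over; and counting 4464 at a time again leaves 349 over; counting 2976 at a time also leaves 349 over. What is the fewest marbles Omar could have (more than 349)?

348541

N − 349 must be a common multiple of 1248, 432, 4464, and 2976.
1248 = 2^5 × 3 × 13
432 = 2^4 × 3^3
4464 = 2^4 × 3^2 × 31
2976 = 2^5 × 3 × 31
LCM(1248, 432, 4464, 2976) = 2^5 × 3^3 × 13 × 31 = 348192.
Smallest N > 349 is LCM + 349 = 348192 + 349 = 348541.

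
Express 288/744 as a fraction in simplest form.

12/31

288 = 2^5 × 3^2
744 = 2^3 × 3 × 31
gcd(288, 744) = 2^3 × 3 = 24.
Divide numerator and denominator by 24: 288/744 = 12/31.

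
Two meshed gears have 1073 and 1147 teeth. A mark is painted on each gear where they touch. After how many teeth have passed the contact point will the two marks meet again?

We need the least common multiple of the intervals.
1073 = 29 × 37
1147 = 31 × 37
LCM(1073, 1147) = 29 × 31 × 37 = 33263.

33263 teeth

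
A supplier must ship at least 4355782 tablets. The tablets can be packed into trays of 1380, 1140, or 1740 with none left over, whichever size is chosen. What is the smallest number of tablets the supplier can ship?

The number of tablets must be a common multiple of 1380, 1140, and 1740, so a multiple of their LCM.
1380 = 2^2 × 3 × 5 × 23
1140 = 2^2 × 3 × 5 × 19
1740 = 2^2 × 3 × 5 × 29
LCM(1380, 1140, 1740) = 2^2 × 3 × 5 × 19 × 23 × 29 = 760380.
Smallest multiple of 760380 that is ≥ 4355782: ⌈4355782/760380⌉ × 760380 = 6 × 760380 = 4562280.

4562280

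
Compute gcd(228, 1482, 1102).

38

228 = 2^2 × 3 × 19
1482 = 2 × 3 × 13 × 19
1102 = 2 × 19 × 29
gcd(228, 1482, 1102) = 2 × 19 = 38.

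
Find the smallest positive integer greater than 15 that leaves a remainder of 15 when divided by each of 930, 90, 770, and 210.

214845

N − 15 must be a common multiple of 930, 90, 770, and 210.
930 = 2 × 3 × 5 × 31
90 = 2 × 3^2 × 5
770 = 2 × 5 × 7 × 11
210 = 2 × 3 × 5 × 7
LCM(930, 90, 770, 210) = 2 × 3^2 × 5 × 7 × 11 × 31 = 214830.
Smallest N > 15 is LCM + 15 = 214830 + 15 = 214845.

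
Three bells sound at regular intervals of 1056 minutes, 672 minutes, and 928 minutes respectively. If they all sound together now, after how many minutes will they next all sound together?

We need the least common multiple of the intervals.
1056 = 2^5 × 3 × 11
672 = 2^5 × 3 × 7
928 = 2^5 × 29
LCM(1056, 672, 928) = 2^5 × 3 × 7 × 11 × 29 = 214368.

214368 minutes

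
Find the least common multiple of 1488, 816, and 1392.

733584

1488 = 2^4 × 3 × 31
816 = 2^4 × 3 × 17
1392 = 2^4 × 3 × 29
LCM(1488, 816, 1392) = 2^4 × 3 × 17 × 29 × 31 = 733584.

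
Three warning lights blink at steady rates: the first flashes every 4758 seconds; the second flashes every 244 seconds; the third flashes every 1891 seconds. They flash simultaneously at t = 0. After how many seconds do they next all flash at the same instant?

294996 seconds

We need the least common multiple of the intervals.
4758 = 2 × 3 × 13 × 61
244 = 2^2 × 61
1891 = 31 × 61
LCM(4758, 244, 1891) = 2^2 × 3 × 13 × 31 × 61 = 294996.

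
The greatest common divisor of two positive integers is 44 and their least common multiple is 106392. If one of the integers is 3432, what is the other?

For two integers, gcd × lcm = product, so the other is (44 × 106392) / 3432 = 4681248 / 3432 = 1364.

1364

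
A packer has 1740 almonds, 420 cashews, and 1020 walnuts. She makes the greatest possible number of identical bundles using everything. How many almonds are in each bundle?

29

Number of bundles = gcd(1740, 420, 1020).
1740 = 2^2 × 3 × 5 × 29
420 = 2^2 × 3 × 5 × 7
1020 = 2^2 × 3 × 5 × 17
gcd(1740, 420, 1020) = 2^2 × 3 × 5 = 60.
almonds per bundle = 1740 / 60 = 29.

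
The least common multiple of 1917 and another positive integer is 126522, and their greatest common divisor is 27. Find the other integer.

1782

gcd × lcm = product of the two integers, so the other integer is (27 × 126522) / 1917 = 1782.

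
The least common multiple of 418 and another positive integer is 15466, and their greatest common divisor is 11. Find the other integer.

407

gcd × lcm = product of the two integers, so the other integer is (11 × 15466) / 418 = 407.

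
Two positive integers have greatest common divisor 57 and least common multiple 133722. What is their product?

7622154

For any two positive integers, gcd × lcm = product = 57 × 133722 = 7622154.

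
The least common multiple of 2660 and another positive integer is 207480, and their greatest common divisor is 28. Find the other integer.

gcd × lcm = product of the two integers, so the other integer is (28 × 207480) / 2660 = 2184.

2184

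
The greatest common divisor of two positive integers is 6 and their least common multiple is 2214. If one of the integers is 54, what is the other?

For two integers, gcd × lcm = product, so the other is (6 × 2214) / 54 = 13284 / 54 = 246.

246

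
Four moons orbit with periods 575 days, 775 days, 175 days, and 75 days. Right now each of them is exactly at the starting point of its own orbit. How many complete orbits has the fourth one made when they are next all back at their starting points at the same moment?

4991 orbits

All finish a whole number of cycles simultaneously at t = LCM of the periods.
575 = 5^2 × 23
775 = 5^2 × 31
175 = 5^2 × 7
75 = 3 × 5^2
LCM(575, 775, 175, 75) = 3 × 5^2 × 7 × 23 × 31 = 374325.
Orbits for period 75: 374325 / 75 = 4991.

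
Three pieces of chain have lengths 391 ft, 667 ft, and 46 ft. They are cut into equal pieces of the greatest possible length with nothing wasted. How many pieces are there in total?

48

Piece length = gcd(391, 667, 46).
391 = 17 × 23
667 = 23 × 29
46 = 2 × 23
gcd(391, 667, 46) = 23.
Total pieces = 391/23 + 667/23 + 46/23 = 17 + 29 + 2 = 48.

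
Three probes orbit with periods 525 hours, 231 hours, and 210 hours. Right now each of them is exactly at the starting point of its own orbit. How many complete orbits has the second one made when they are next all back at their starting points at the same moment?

50 orbits

They are all back at their starting positions together after one LCM of the periods.
525 = 3 × 5^2 × 7
231 = 3 × 7 × 11
210 = 2 × 3 × 5 × 7
LCM(525, 231, 210) = 2 × 3 × 5^2 × 7 × 11 = 11550.
Orbits for period 231: 11550 / 231 = 50.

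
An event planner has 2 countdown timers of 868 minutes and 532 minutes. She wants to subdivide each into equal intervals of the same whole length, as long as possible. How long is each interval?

The interval must divide each timer length; the longest such is the gcd.
868 = 2^2 × 7 × 31
532 = 2^2 × 7 × 19
gcd(868, 532) = 2^2 × 7 = 28.

28 minutes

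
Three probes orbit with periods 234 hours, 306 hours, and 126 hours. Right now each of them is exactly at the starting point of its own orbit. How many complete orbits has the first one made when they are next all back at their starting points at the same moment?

119 orbits

They are all back at their starting positions together after one LCM of the periods.
234 = 2 × 3^2 × 13
306 = 2 × 3^2 × 17
126 = 2 × 3^2 × 7
LCM(234, 306, 126) = 2 × 3^2 × 7 × 13 × 17 = 27846.
Orbits for period 234: 27846 / 234 = 119.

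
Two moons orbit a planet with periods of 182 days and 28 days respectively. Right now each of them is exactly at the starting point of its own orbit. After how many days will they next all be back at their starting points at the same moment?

The first simultaneous occurrence is after LCM of the individual periods.
182 = 2 × 7 × 13
28 = 2^2 × 7
LCM(182, 28) = 2^2 × 7 × 13 = 364.

364 days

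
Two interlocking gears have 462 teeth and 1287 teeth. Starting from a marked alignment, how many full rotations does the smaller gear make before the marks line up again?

All finish a whole number of cycles simultaneously at t = LCM of the periods.
462 = 2 × 3 × 7 × 11
1287 = 3^2 × 11 × 13
LCM(462, 1287) = 2 × 3^2 × 7 × 11 × 13 = 18018.
Rotations for period 462: 18018 / 462 = 39.

39 rotations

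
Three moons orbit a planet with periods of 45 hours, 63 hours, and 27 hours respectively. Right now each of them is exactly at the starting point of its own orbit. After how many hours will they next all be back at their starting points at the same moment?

945 hours

We need the least common multiple of the intervals.
45 = 3^2 × 5
63 = 3^2 × 7
27 = 3^3
LCM(45, 63, 27) = 3^3 × 5 × 7 = 945.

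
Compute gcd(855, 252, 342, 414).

9

855 = 3^2 × 5 × 19
252 = 2^2 × 3^2 × 7
342 = 2 × 3^2 × 19
414 = 2 × 3^2 × 23
gcd(855, 252, 342, 414) = 3^2 = 9.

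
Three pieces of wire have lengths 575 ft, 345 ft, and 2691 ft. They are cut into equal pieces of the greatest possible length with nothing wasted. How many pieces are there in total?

Piece length = gcd(575, 345, 2691).
575 = 5^2 × 23
345 = 3 × 5 × 23
2691 = 3^2 × 13 × 23
gcd(575, 345, 2691) = 23.
Total pieces = 575/23 + 345/23 + 2691/23 = 25 + 15 + 117 = 157.

157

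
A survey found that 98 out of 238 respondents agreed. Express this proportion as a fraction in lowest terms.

7/17

98 = 2 × 7^2
238 = 2 × 7 × 17
gcd(98, 238) = 2 × 7 = 14.
Divide numerator and denominator by 14: 98/238 = 7/17.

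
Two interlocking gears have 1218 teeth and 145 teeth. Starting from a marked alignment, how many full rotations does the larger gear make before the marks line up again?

They are all back at their starting positions together after one LCM of the periods.
1218 = 2 × 3 × 7 × 29
145 = 5 × 29
LCM(1218, 145) = 2 × 3 × 5 × 7 × 29 = 6090.
Rotations for period 1218: 6090 / 1218 = 5.

5 rotations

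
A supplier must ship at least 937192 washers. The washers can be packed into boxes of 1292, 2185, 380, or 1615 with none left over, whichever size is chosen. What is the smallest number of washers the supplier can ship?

1040060

The number of washers must be a common multiple of 1292, 2185, 380, and 1615, so a multiple of their LCM.
1292 = 2^2 × 17 × 19
2185 = 5 × 19 × 23
380 = 2^2 × 5 × 19
1615 = 5 × 17 × 19
LCM(1292, 2185, 380, 1615) = 2^2 × 5 × 17 × 19 × 23 = 148580.
Smallest multiple of 148580 that is ≥ 937192: ⌈937192/148580⌉ × 148580 = 7 × 148580 = 1040060.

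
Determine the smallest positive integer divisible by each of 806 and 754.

806 = 2 × 13 × 31
754 = 2 × 13 × 29
LCM(806, 754) = 2 × 13 × 29 × 31 = 23374.

23374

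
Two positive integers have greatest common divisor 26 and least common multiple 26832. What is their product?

697632

For any two positive integers, gcd × lcm = product = 26 × 26832 = 697632.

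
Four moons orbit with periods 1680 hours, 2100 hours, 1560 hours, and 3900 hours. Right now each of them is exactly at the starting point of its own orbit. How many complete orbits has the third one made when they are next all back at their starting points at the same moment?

70 orbits

They are all back at their starting positions together after one LCM of the periods.
1680 = 2^4 × 3 × 5 × 7
2100 = 2^2 × 3 × 5^2 × 7
1560 = 2^3 × 3 × 5 × 13
3900 = 2^2 × 3 × 5^2 × 13
LCM(1680, 2100, 1560, 3900) = 2^4 × 3 × 5^2 × 7 × 13 = 109200.
Orbits for period 1560: 109200 / 1560 = 70.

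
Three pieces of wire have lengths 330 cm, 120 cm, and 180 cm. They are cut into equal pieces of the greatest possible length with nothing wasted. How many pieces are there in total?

Piece length = gcd(330, 120, 180).
330 = 2 × 3 × 5 × 11
120 = 2^3 × 3 × 5
180 = 2^2 × 3^2 × 5
gcd(330, 120, 180) = 2 × 3 × 5 = 30.
Total pieces = 330/30 + 120/30 + 180/30 = 11 + 4 + 6 = 21.

21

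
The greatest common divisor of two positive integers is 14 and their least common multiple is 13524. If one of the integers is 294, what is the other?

For two integers, gcd × lcm = product, so the other is (14 × 13524) / 294 = 189336 / 294 = 644.

644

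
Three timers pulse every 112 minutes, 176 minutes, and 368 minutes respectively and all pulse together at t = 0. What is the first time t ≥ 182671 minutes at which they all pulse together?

Joint pulses occur at multiples of LCM(112, 176, 368).
112 = 2^4 × 7
176 = 2^4 × 11
368 = 2^4 × 23
LCM(112, 176, 368) = 2^4 × 7 × 11 × 23 = 28336.
Smallest multiple of 28336 that is ≥ 182671: ⌈182671/28336⌉ × 28336 = 7 × 28336 = 198352.

198352 minutes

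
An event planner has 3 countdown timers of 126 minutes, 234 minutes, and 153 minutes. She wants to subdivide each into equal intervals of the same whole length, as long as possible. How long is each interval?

9 minutes

The interval must divide each timer length; the longest such is the gcd.
126 = 2 × 3^2 × 7
234 = 2 × 3^2 × 13
153 = 3^2 × 17
gcd(126, 234, 153) = 3^2 = 9.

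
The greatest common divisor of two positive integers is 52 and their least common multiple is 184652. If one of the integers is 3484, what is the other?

For two integers, gcd × lcm = product, so the other is (52 × 184652) / 3484 = 9601904 / 3484 = 2756.

2756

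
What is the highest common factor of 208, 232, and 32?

8

208 = 2^4 × 13
232 = 2^3 × 29
32 = 2^5
gcd(208, 232, 32) = 2^3 = 8.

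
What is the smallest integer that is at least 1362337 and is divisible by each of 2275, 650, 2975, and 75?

1392300

The integer must be a common multiple of 2275, 650, 2975, and 75, so a multiple of their LCM.
2275 = 5^2 × 7 × 13
650 = 2 × 5^2 × 13
2975 = 5^2 × 7 × 17
75 = 3 × 5^2
LCM(2275, 650, 2975, 75) = 2 × 3 × 5^2 × 7 × 13 × 17 = 232050.
Smallest multiple of 232050 that is ≥ 1362337: ⌈1362337/232050⌉ × 232050 = 6 × 232050 = 1392300.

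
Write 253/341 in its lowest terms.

23/31

253 = 11 × 23
341 = 11 × 31
gcd(253, 341) = 11.
Divide numerator and denominator by 11: 253/341 = 23/31.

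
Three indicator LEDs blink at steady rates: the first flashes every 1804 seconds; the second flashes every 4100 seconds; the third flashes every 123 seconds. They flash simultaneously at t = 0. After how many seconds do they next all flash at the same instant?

135300 seconds

We need the least common multiple of the intervals.
1804 = 2^2 × 11 × 41
4100 = 2^2 × 5^2 × 41
123 = 3 × 41
LCM(1804, 4100, 123) = 2^2 × 3 × 5^2 × 11 × 41 = 135300.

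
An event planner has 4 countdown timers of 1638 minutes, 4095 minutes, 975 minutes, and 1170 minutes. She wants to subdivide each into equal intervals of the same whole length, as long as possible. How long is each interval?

39 minutes

The interval must divide each timer length; the longest such is the gcd.
1638 = 2 × 3^2 × 7 × 13
4095 = 3^2 × 5 × 7 × 13
975 = 3 × 5^2 × 13
1170 = 2 × 3^2 × 5 × 13
gcd(1638, 4095, 975, 1170) = 3 × 13 = 39.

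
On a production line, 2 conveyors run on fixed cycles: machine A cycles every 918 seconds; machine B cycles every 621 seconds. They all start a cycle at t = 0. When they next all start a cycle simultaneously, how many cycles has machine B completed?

34 cycles

All finish a whole number of cycles simultaneously at t = LCM of the periods.
918 = 2 × 3^3 × 17
621 = 3^3 × 23
LCM(918, 621) = 2 × 3^3 × 17 × 23 = 21114.
Cycles for period 621: 21114 / 621 = 34.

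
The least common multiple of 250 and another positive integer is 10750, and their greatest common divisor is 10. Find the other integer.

430

gcd × lcm = product of the two integers, so the other integer is (10 × 10750) / 250 = 430.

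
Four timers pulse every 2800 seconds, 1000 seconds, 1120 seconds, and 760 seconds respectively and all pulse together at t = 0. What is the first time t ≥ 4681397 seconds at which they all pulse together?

Joint pulses occur at multiples of LCM(2800, 1000, 1120, 760).
2800 = 2^4 × 5^2 × 7
1000 = 2^3 × 5^3
1120 = 2^5 × 5 × 7
760 = 2^3 × 5 × 19
LCM(2800, 1000, 1120, 760) = 2^5 × 5^3 × 7 × 19 = 532000.
Smallest multiple of 532000 that is ≥ 4681397: ⌈4681397/532000⌉ × 532000 = 9 × 532000 = 4788000.

4788000 seconds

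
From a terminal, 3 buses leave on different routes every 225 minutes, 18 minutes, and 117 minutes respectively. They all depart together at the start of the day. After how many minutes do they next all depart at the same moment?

We need the least common multiple of the intervals.
225 = 3^2 × 5^2
18 = 2 × 3^2
117 = 3^2 × 13
LCM(225, 18, 117) = 2 × 3^2 × 5^2 × 13 = 5850.

5850 minutes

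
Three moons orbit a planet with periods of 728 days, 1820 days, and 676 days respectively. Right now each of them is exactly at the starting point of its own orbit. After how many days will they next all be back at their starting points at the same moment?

47320 days

The first simultaneous occurrence is after LCM of the individual periods.
728 = 2^3 × 7 × 13
1820 = 2^2 × 5 × 7 × 13
676 = 2^2 × 13^2
LCM(728, 1820, 676) = 2^3 × 5 × 7 × 13^2 = 47320.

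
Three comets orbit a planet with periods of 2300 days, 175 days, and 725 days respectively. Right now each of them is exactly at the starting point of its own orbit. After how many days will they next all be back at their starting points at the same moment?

466900 days

They coincide at every common multiple of the periods; the first is the LCM.
2300 = 2^2 × 5^2 × 23
175 = 5^2 × 7
725 = 5^2 × 29
LCM(2300, 175, 725) = 2^2 × 5^2 × 7 × 23 × 29 = 466900.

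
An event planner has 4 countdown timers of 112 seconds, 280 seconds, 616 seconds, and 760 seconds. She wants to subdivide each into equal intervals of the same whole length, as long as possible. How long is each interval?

The interval must divide each timer length; the longest such is the gcd.
112 = 2^4 × 7
280 = 2^3 × 5 × 7
616 = 2^3 × 7 × 11
760 = 2^3 × 5 × 19
gcd(112, 280, 616, 760) = 2^3 = 8.

8 seconds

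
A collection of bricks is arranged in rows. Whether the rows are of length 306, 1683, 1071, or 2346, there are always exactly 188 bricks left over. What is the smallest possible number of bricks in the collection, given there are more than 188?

542114

N − 188 must be a common multiple of 306, 1683, 1071, and 2346.
306 = 2 × 3^2 × 17
1683 = 3^2 × 11 × 17
1071 = 3^2 × 7 × 17
2346 = 2 × 3 × 17 × 23
LCM(306, 1683, 1071, 2346) = 2 × 3^2 × 7 × 11 × 17 × 23 = 541926.
Smallest N > 188 is LCM + 188 = 541926 + 188 = 542114.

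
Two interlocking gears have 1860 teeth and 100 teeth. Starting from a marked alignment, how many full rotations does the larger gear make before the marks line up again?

All finish a whole number of cycles simultaneously at t = LCM of the periods.
1860 = 2^2 × 3 × 5 × 31
100 = 2^2 × 5^2
LCM(1860, 100) = 2^2 × 3 × 5^2 × 31 = 9300.
Rotations for period 1860: 9300 / 1860 = 5.

5 rotations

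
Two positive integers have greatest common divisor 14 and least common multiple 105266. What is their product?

For any two positive integers, gcd × lcm = product = 14 × 105266 = 1473724.

1473724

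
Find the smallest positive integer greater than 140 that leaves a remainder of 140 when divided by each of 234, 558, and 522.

210506

N − 140 must be a common multiple of 234, 558, and 522.
234 = 2 × 3^2 × 13
558 = 2 × 3^2 × 31
522 = 2 × 3^2 × 29
LCM(234, 558, 522) = 2 × 3^2 × 13 × 29 × 31 = 210366.
Smallest N > 140 is LCM + 140 = 210366 + 140 = 210506.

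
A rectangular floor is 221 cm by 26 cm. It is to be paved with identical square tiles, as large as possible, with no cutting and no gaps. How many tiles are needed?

Tile side = gcd(221, 26).
221 = 13 × 17
26 = 2 × 13
gcd(221, 26) = 13.
Tiles: (221/13) × (26/13) = 17 × 2 = 34.

34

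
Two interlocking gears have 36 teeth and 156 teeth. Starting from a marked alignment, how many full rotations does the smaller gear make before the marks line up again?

The first common completion time is the LCM of the periods.
36 = 2^2 × 3^2
156 = 2^2 × 3 × 13
LCM(36, 156) = 2^2 × 3^2 × 13 = 468.
Rotations for period 36: 468 / 36 = 13.

13 rotations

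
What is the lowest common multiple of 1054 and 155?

1054 = 2 × 17 × 31
155 = 5 × 31
LCM(1054, 155) = 2 × 5 × 17 × 31 = 5270.

5270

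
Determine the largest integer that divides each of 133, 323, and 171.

133 = 7 × 19
323 = 17 × 19
171 = 3^2 × 19
gcd(133, 323, 171) = 19.

19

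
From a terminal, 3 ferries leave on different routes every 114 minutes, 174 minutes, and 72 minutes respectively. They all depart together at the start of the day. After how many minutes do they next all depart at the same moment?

We need the least common multiple of the intervals.
114 = 2 × 3 × 19
174 = 2 × 3 × 29
72 = 2^3 × 3^2
LCM(114, 174, 72) = 2^3 × 3^2 × 19 × 29 = 39672.

39672 minutes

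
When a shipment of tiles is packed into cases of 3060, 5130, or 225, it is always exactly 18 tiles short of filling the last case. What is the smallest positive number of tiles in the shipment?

872082

Being 18 short of a full case of size k means N ≡ −18 (mod k), i.e. N + 18 is a multiple of each size.
3060 = 2^2 × 3^2 × 5 × 17
5130 = 2 × 3^3 × 5 × 19
225 = 3^2 × 5^2
LCM(3060, 5130, 225) = 2^2 × 3^3 × 5^2 × 17 × 19 = 872100.
Smallest positive N is 872100 − 18 = 872082.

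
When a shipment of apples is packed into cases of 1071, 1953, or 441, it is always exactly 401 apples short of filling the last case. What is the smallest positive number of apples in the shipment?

232006

Being 401 short of a full case of size k means N ≡ −401 (mod k), i.e. N + 401 is a multiple of each size.
1071 = 3^2 × 7 × 17
1953 = 3^2 × 7 × 31
441 = 3^2 × 7^2
LCM(1071, 1953, 441) = 3^2 × 7^2 × 17 × 31 = 232407.
Smallest positive N is 232407 − 401 = 232006.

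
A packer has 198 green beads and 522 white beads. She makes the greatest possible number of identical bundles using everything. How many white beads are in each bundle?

Number of bundles = gcd(198, 522).
198 = 2 × 3^2 × 11
522 = 2 × 3^2 × 29
gcd(198, 522) = 2 × 3^2 = 18.
white beads per bundle = 522 / 18 = 29.

29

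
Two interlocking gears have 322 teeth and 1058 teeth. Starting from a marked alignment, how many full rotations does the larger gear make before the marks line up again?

7 rotations

The first common completion time is the LCM of the periods.
322 = 2 × 7 × 23
1058 = 2 × 23^2
LCM(322, 1058) = 2 × 7 × 23^2 = 7406.
Rotations for period 1058: 7406 / 1058 = 7.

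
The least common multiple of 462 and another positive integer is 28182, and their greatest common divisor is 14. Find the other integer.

854

gcd × lcm = product of the two integers, so the other integer is (14 × 28182) / 462 = 854.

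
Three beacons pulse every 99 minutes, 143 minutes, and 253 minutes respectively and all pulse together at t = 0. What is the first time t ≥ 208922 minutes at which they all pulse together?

236808 minutes

Joint pulses occur at multiples of LCM(99, 143, 253).
99 = 3^2 × 11
143 = 11 × 13
253 = 11 × 23
LCM(99, 143, 253) = 3^2 × 11 × 13 × 23 = 29601.
Smallest multiple of 29601 that is ≥ 208922: ⌈208922/29601⌉ × 29601 = 8 × 29601 = 236808.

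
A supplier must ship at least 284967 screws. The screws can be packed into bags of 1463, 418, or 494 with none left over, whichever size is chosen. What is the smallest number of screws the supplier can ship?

The number of screws must be a common multiple of 1463, 418, and 494, so a multiple of their LCM.
1463 = 7 × 11 × 19
418 = 2 × 11 × 19
494 = 2 × 13 × 19
LCM(1463, 418, 494) = 2 × 7 × 11 × 13 × 19 = 38038.
Smallest multiple of 38038 that is ≥ 284967: ⌈284967/38038⌉ × 38038 = 8 × 38038 = 304304.

304304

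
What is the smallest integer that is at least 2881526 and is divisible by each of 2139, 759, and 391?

3199944

The integer must be a common multiple of 2139, 759, and 391, so a multiple of their LCM.
2139 = 3 × 23 × 31
759 = 3 × 11 × 23
391 = 17 × 23
LCM(2139, 759, 391) = 3 × 11 × 17 × 23 × 31 = 399993.
Smallest multiple of 399993 that is ≥ 2881526: ⌈2881526/399993⌉ × 399993 = 8 × 399993 = 3199944.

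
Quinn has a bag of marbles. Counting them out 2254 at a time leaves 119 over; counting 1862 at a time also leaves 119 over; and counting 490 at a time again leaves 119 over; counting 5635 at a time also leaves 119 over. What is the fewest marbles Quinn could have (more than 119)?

214249

N − 119 must be a common multiple of 2254, 1862, 490, and 5635.
2254 = 2 × 7^2 × 23
1862 = 2 × 7^2 × 19
490 = 2 × 5 × 7^2
5635 = 5 × 7^2 × 23
LCM(2254, 1862, 490, 5635) = 2 × 5 × 7^2 × 19 × 23 = 214130.
Smallest N > 119 is LCM + 119 = 214130 + 119 = 214249.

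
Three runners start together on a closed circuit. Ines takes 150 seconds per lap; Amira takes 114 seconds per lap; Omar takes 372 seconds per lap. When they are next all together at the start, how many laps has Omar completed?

The first common completion time is the LCM of the periods.
150 = 2 × 3 × 5^2
114 = 2 × 3 × 19
372 = 2^2 × 3 × 31
LCM(150, 114, 372) = 2^2 × 3 × 5^2 × 19 × 31 = 176700.
Laps for period 372: 176700 / 372 = 475.

475 laps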